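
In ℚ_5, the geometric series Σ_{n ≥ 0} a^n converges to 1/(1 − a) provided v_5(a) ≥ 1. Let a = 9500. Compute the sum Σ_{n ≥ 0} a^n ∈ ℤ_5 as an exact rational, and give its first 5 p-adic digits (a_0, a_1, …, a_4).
Σ a^n = 1/(1 − a) = -1/9499;  first 5 digits = (1, 0, 0, 1, 0)

v_5(a) = 3 ≥ 1, so the series converges in ℤ_5 to 1/(1 − a) = 1/(1 − 9500) = -1/9499. Expand this rational in ℤ_5: compute digits iteratively via d_i = x_i mod 5, x_{i+1} = (x_i − d_i)/5. The first 5 digits are (1, 0, 0, 1, 0).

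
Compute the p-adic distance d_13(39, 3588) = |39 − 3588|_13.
d_13(39, 3588) = 1/169

Step 1 — x − y = 39 − 3588 = -3549. Step 2 — v_13(-3549) = 2 (factor: -3549 = −(13^2 · 21); the sign does not affect v_p). Step 3 — |x − y|_13 = 13^{-2} = 1/169.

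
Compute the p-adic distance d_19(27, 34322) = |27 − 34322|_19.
d_19(27, 34322) = 1/6859

Step 1 — x − y = 27 − 34322 = -34295. Step 2 — v_19(-34295) = 3 (factor: -34295 = −(19^3 · 5); the sign does not affect v_p). Step 3 — |x − y|_19 = 19^{-3} = 1/6859.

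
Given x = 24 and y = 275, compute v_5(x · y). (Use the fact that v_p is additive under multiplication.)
v_5(6600) = 2

v_p(x) = 0 (factor: 24 = 5^0 · 24); v_p(y) = 2 (factor: 275 = 5^2 · 11). Additivity: v_p(xy) = v_p(x) + v_p(y) = 0 + 2 = 2. (Direct check: xy = 6600 = 5^2 · (264).)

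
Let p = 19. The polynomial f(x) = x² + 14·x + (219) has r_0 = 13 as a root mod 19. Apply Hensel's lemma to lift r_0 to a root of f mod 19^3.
r_2 = 2255 (mod 6859)

Hensel: r_{i+1} = r_i − f(r_i)·(f′(r_i))^{-1} mod 19^{i+2}, f′(x) = 2x + 14. Iterate:
  r_0 = 13 (mod 19)
  r_1 = 89 (mod 361)
  r_2 = 2255 (mod 6859)
Final: r = 2255 satisfies f(r) ≡ 0 mod 19^3.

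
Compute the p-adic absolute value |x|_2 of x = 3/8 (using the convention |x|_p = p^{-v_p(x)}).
|3/8|_2 = 8

Step 1 — compute v_2(x) by factoring powers of 2 out of the numerator and denominator: v_2(3/8) = -3. Step 2 — apply |x|_p = p^{-v_p(x)} = 2^{3} = 8.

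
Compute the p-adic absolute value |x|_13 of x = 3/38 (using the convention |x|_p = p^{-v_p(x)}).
|3/38|_13 = 1

Step 1 — compute v_13(x) by factoring powers of 13 out of the numerator and denominator: v_13(3/38) = 0. Step 2 — apply |x|_p = p^{-v_p(x)} = 13^{0} = 1.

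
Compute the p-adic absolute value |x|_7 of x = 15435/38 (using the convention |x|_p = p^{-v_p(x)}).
|15435/38|_7 = 1/343

Step 1 — compute v_7(x) by factoring powers of 7 out of the numerator and denominator: v_7(15435/38) = 3. Step 2 — apply |x|_p = p^{-v_p(x)} = 7^{-3} = 1/343.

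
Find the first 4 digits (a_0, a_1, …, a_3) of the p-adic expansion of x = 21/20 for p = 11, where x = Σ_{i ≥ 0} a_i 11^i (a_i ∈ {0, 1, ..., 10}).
(a_0, …, a_3) = (6, 10, 4, 10)

v_11(21/20) = 0 (numerator and denominator both coprime to 11), so x ∈ ℤ_11^×. Compute digits iteratively via a_i = x_i mod 11, x_{i+1} = (x_i − a_i)/11, with x_0 = x:
  x_0 = 21/20;  a_0 = 6;  x_1 = (x_0 − 6)/11 = -9/20
  x_1 = -9/20;  a_1 = 10;  x_2 = (x_1 − 10)/11 = -19/20
  x_2 = -19/20;  a_2 = 4;  x_3 = (x_2 − 4)/11 = -9/20
  x_3 = -9/20;  a_3 = 10;  x_4 = (x_3 − 10)/11 = -19/20
Digits: (6, 10, 4, 10).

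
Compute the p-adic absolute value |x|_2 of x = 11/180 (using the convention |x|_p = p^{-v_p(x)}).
|11/180|_2 = 4

Step 1 — compute v_2(x) by factoring powers of 2 out of the numerator and denominator: v_2(11/180) = -2. Step 2 — apply |x|_p = p^{-v_p(x)} = 2^{2} = 4.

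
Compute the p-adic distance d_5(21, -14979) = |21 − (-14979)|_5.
d_5(21, -14979) = 1/625

Step 1 — x − y = 21 − (-14979) = 15000. Step 2 — v_5(15000) = 4 (factor: 15000 = (5^4 · 24); the sign does not affect v_p). Step 3 — |x − y|_5 = 5^{-4} = 1/625.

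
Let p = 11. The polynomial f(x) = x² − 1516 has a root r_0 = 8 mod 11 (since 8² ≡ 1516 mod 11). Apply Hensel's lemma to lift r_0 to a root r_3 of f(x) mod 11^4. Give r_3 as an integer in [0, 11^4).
r_3 = 3759 (mod 14641)

Hensel's recurrence: r_{i+1} = r_i − f(r_i)·(f′(r_i))^{-1} mod 11^{i+2}, with f′(x) = 2x. Iterate:
  r_0 = 8 (mod 11)
  r_1 = 8 (mod 121)
  r_2 = 1097 (mod 1331)
  r_3 = 3759 (mod 14641)
Final: r_3 = 3759, and one checks f(r_3) ≡ 0 mod 11^4.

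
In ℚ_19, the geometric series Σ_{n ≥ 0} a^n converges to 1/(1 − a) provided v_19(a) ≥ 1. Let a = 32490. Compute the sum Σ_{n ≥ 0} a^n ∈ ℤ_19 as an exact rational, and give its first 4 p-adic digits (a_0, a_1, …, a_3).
Σ a^n = 1/(1 − a) = -1/32489;  first 4 digits = (1, 0, 14, 4)

v_19(a) = 2 ≥ 1, so the series converges in ℤ_19 to 1/(1 − a) = 1/(1 − 32490) = -1/32489. Expand this rational in ℤ_19: compute digits iteratively via d_i = x_i mod 19, x_{i+1} = (x_i − d_i)/19. The first 4 digits are (1, 0, 14, 4).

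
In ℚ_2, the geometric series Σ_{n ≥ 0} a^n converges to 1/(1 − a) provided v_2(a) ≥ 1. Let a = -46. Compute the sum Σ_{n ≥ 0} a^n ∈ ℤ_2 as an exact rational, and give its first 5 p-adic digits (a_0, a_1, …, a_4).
Σ a^n = 1/(1 − a) = 1/47;  first 5 digits = (1, 1, 1, 1, 0)

v_2(a) = 1 ≥ 1, so the series converges in ℤ_2 to 1/(1 − a) = 1/(1 − (-46)) = 1/47. Expand this rational in ℤ_2: compute digits iteratively via d_i = x_i mod 2, x_{i+1} = (x_i − d_i)/2. The first 5 digits are (1, 1, 1, 1, 0).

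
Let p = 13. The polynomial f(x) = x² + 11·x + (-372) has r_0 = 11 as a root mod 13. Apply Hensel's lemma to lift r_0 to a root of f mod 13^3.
r_2 = 1961 (mod 2197)

Hensel: r_{i+1} = r_i − f(r_i)·(f′(r_i))^{-1} mod 13^{i+2}, f′(x) = 2x + 11. Iterate:
  r_0 = 11 (mod 13)
  r_1 = 102 (mod 169)
  r_2 = 1961 (mod 2197)
Final: r = 1961 satisfies f(r) ≡ 0 mod 13^3.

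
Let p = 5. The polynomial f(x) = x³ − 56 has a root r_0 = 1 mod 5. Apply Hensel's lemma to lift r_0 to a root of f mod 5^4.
r_3 = 586 (mod 625)

Hensel: r_{i+1} = r_i − f(r_i)/f′(r_i) mod 5^{i+2}, where f′(x) = 3x². Iterate:
  r_0 = 1 (mod 5)
  r_1 = 11 (mod 25)
  r_2 = 86 (mod 125)
  r_3 = 586 (mod 625)
Final: r = 586 with f(r) ≡ 0 mod 5^4.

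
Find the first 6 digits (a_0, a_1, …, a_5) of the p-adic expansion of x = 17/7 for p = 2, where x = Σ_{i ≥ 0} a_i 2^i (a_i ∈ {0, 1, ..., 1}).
(a_0, …, a_5) = (1, 1, 1, 0, 0, 1)

v_2(17/7) = 0 (numerator and denominator both coprime to 2), so x ∈ ℤ_2^×. Compute digits iteratively via a_i = x_i mod 2, x_{i+1} = (x_i − a_i)/2, with x_0 = x:
  x_0 = 17/7;  a_0 = 1;  x_1 = (x_0 − 1)/2 = 5/7
  x_1 = 5/7;  a_1 = 1;  x_2 = (x_1 − 1)/2 = -1/7
  x_2 = -1/7;  a_2 = 1;  x_3 = (x_2 − 1)/2 = -4/7
  x_3 = -4/7;  a_3 = 0;  x_4 = (x_3 − 0)/2 = -2/7
  x_4 = -2/7;  a_4 = 0;  x_5 = (x_4 − 0)/2 = -1/7
  x_5 = -1/7;  a_5 = 1;  x_6 = (x_5 − 1)/2 = -4/7
Digits: (1, 1, 1, 0, 0, 1).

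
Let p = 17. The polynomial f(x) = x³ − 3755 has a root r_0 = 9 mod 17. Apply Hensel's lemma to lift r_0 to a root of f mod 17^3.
r_2 = 4718 (mod 4913)

Hensel: r_{i+1} = r_i − f(r_i)/f′(r_i) mod 17^{i+2}, where f′(x) = 3x². Iterate:
  r_0 = 9 (mod 17)
  r_1 = 94 (mod 289)
  r_2 = 4718 (mod 4913)
Final: r = 4718 with f(r) ≡ 0 mod 17^3.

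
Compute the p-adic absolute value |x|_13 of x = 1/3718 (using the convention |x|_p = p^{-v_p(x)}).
|1/3718|_13 = 169

Step 1 — compute v_13(x) by factoring powers of 13 out of the numerator and denominator: v_13(1/3718) = -2. Step 2 — apply |x|_p = p^{-v_p(x)} = 13^{2} = 169.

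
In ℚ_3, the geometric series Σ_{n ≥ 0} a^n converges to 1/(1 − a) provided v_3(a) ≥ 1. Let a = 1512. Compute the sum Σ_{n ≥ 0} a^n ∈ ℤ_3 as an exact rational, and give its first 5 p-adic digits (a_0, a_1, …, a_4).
Σ a^n = 1/(1 − a) = -1/1511;  first 5 digits = (1, 0, 0, 2, 0)

v_3(a) = 3 ≥ 1, so the series converges in ℤ_3 to 1/(1 − a) = 1/(1 − 1512) = -1/1511. Expand this rational in ℤ_3: compute digits iteratively via d_i = x_i mod 3, x_{i+1} = (x_i − d_i)/3. The first 5 digits are (1, 0, 0, 2, 0).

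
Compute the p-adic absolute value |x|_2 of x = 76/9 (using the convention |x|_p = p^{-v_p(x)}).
|76/9|_2 = 1/4

Step 1 — compute v_2(x) by factoring powers of 2 out of the numerator and denominator: v_2(76/9) = 2. Step 2 — apply |x|_p = p^{-v_p(x)} = 2^{-2} = 1/4.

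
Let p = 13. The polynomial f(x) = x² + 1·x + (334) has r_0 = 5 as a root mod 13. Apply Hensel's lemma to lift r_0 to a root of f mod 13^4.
r_3 = 6947 (mod 28561)

Hensel: r_{i+1} = r_i − f(r_i)·(f′(r_i))^{-1} mod 13^{i+2}, f′(x) = 2x + 1. Iterate:
  r_0 = 5 (mod 13)
  r_1 = 18 (mod 169)
  r_2 = 356 (mod 2197)
  r_3 = 6947 (mod 28561)
Final: r = 6947 satisfies f(r) ≡ 0 mod 13^4.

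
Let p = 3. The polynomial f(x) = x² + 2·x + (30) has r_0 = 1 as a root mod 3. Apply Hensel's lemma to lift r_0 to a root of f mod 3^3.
r_2 = 4 (mod 27)

Hensel: r_{i+1} = r_i − f(r_i)·(f′(r_i))^{-1} mod 3^{i+2}, f′(x) = 2x + 2. Iterate:
  r_0 = 1 (mod 3)
  r_1 = 4 (mod 9)
  r_2 = 4 (mod 27)
Final: r = 4 satisfies f(r) ≡ 0 mod 3^3.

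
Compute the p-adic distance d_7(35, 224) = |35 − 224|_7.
d_7(35, 224) = 1/7

Step 1 — x − y = 35 − 224 = -189. Step 2 — v_7(-189) = 1 (factor: -189 = −(7^1 · 27); the sign does not affect v_p). Step 3 — |x − y|_7 = 7^{-1} = 1/7.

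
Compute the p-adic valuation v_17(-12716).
v_17(-12716) = 2

v_17(n) is the largest exponent k such that 17^k divides n. Factor out: -12716 = -17^2 · 44. (Sign doesn't affect v_p.) So v_17(-12716) = 2.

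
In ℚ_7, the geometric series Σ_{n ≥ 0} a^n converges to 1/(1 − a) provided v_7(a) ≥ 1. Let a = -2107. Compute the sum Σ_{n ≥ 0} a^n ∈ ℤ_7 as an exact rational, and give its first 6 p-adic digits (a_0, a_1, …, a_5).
Σ a^n = 1/(1 − a) = 1/2108;  first 6 digits = (1, 0, 6, 0, 0, 5)

v_7(a) = 2 ≥ 1, so the series converges in ℤ_7 to 1/(1 − a) = 1/(1 − (-2107)) = 1/2108. Expand this rational in ℤ_7: compute digits iteratively via d_i = x_i mod 7, x_{i+1} = (x_i − d_i)/7. The first 6 digits are (1, 0, 6, 0, 0, 5).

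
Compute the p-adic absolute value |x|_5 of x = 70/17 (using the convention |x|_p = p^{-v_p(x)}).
|70/17|_5 = 1/5

Step 1 — compute v_5(x) by factoring powers of 5 out of the numerator and denominator: v_5(70/17) = 1. Step 2 — apply |x|_p = p^{-v_p(x)} = 5^{-1} = 1/5.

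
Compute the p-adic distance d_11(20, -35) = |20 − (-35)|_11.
d_11(20, -35) = 1/11

Step 1 — x − y = 20 − (-35) = 55. Step 2 — v_11(55) = 1 (factor: 55 = (11^1 · 5); the sign does not affect v_p). Step 3 — |x − y|_11 = 11^{-1} = 1/11.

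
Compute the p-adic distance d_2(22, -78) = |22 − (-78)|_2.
d_2(22, -78) = 1/4

Step 1 — x − y = 22 − (-78) = 100. Step 2 — v_2(100) = 2 (factor: 100 = (2^2 · 25); the sign does not affect v_p). Step 3 — |x − y|_2 = 2^{-2} = 1/4.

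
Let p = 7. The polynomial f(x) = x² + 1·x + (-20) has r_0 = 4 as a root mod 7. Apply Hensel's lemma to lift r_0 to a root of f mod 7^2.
r_1 = 4 (mod 49)

Hensel: r_{i+1} = r_i − f(r_i)·(f′(r_i))^{-1} mod 7^{i+2}, f′(x) = 2x + 1. Iterate:
  r_0 = 4 (mod 7)
  r_1 = 4 (mod 49)
Final: r = 4 satisfies f(r) ≡ 0 mod 7^2.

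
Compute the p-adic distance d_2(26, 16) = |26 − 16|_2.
d_2(26, 16) = 1/2

Step 1 — x − y = 26 − 16 = 10. Step 2 — v_2(10) = 1 (factor: 10 = (2^1 · 5); the sign does not affect v_p). Step 3 — |x − y|_2 = 2^{-1} = 1/2.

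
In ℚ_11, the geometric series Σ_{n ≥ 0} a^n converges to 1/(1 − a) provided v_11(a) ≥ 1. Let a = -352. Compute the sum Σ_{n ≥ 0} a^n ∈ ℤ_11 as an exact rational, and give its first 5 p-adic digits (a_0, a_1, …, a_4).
Σ a^n = 1/(1 − a) = 1/353;  first 5 digits = (1, 1, 9, 5, 0)

v_11(a) = 1 ≥ 1, so the series converges in ℤ_11 to 1/(1 − a) = 1/(1 − (-352)) = 1/353. Expand this rational in ℤ_11: compute digits iteratively via d_i = x_i mod 11, x_{i+1} = (x_i − d_i)/11. The first 5 digits are (1, 1, 9, 5, 0).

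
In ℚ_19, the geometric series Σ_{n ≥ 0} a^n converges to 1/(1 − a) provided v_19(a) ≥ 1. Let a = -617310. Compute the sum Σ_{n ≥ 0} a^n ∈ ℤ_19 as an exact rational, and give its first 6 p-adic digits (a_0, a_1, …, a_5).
Σ a^n = 1/(1 − a) = 1/617311;  first 6 digits = (1, 0, 0, 5, 14, 18)

v_19(a) = 3 ≥ 1, so the series converges in ℤ_19 to 1/(1 − a) = 1/(1 − (-617310)) = 1/617311. Expand this rational in ℤ_19: compute digits iteratively via d_i = x_i mod 19, x_{i+1} = (x_i − d_i)/19. The first 6 digits are (1, 0, 0, 5, 14, 18).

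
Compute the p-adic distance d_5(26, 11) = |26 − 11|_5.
d_5(26, 11) = 1/5

Step 1 — x − y = 26 − 11 = 15. Step 2 — v_5(15) = 1 (factor: 15 = (5^1 · 3); the sign does not affect v_p). Step 3 — |x − y|_5 = 5^{-1} = 1/5.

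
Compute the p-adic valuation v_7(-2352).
v_7(-2352) = 2

v_7(n) is the largest exponent k such that 7^k divides n. Factor out: -2352 = -7^2 · 48. (Sign doesn't affect v_p.) So v_7(-2352) = 2.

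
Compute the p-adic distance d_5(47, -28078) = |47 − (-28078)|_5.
d_5(47, -28078) = 1/3125

Step 1 — x − y = 47 − (-28078) = 28125. Step 2 — v_5(28125) = 5 (factor: 28125 = (5^5 · 9); the sign does not affect v_p). Step 3 — |x − y|_5 = 5^{-5} = 1/3125.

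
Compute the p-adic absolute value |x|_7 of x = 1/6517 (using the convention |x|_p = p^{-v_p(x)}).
|1/6517|_7 = 343

Step 1 — compute v_7(x) by factoring powers of 7 out of the numerator and denominator: v_7(1/6517) = -3. Step 2 — apply |x|_p = p^{-v_p(x)} = 7^{3} = 343.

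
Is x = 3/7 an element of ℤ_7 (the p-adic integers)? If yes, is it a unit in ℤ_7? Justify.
x ∉ ℤ_7 (v_7(x) = -1 < 0)

ℤ_7 = {x ∈ ℚ_7 : v_7(x) ≥ 0} and ℤ_7^× = {x ∈ ℤ_7 : v_7(x) = 0}. Here v_7(3/7) = v_7(num) − v_7(den) = -1; compare against these criteria.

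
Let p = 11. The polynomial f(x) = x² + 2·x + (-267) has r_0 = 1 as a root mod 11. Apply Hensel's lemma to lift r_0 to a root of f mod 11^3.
r_2 = 309 (mod 1331)

Hensel: r_{i+1} = r_i − f(r_i)·(f′(r_i))^{-1} mod 11^{i+2}, f′(x) = 2x + 2. Iterate:
  r_0 = 1 (mod 11)
  r_1 = 67 (mod 121)
  r_2 = 309 (mod 1331)
Final: r = 309 satisfies f(r) ≡ 0 mod 11^3.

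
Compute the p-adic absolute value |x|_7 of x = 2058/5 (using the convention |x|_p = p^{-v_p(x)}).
|2058/5|_7 = 1/343

Step 1 — compute v_7(x) by factoring powers of 7 out of the numerator and denominator: v_7(2058/5) = 3. Step 2 — apply |x|_p = p^{-v_p(x)} = 7^{-3} = 1/343.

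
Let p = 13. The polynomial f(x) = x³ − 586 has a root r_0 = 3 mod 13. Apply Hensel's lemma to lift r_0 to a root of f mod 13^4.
r_3 = 10026 (mod 28561)

Hensel: r_{i+1} = r_i − f(r_i)/f′(r_i) mod 13^{i+2}, where f′(x) = 3x². Iterate:
  r_0 = 3 (mod 13)
  r_1 = 55 (mod 169)
  r_2 = 1238 (mod 2197)
  r_3 = 10026 (mod 28561)
Final: r = 10026 with f(r) ≡ 0 mod 13^4.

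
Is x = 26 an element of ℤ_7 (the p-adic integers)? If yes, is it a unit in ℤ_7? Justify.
x ∈ ℤ_7^× (unit); v_7(x) = 0

ℤ_7 = {x ∈ ℚ_7 : v_7(x) ≥ 0} and ℤ_7^× = {x ∈ ℤ_7 : v_7(x) = 0}. Here v_7(26) = v_7(num) − v_7(den) = 0; compare against these criteria.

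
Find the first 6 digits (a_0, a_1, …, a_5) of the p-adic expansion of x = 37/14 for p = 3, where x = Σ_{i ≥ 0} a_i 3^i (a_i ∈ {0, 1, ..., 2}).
(a_0, …, a_5) = (2, 0, 2, 0, 0, 1)

v_3(37/14) = 0 (numerator and denominator both coprime to 3), so x ∈ ℤ_3^×. Compute digits iteratively via a_i = x_i mod 3, x_{i+1} = (x_i − a_i)/3, with x_0 = x:
  x_0 = 37/14;  a_0 = 2;  x_1 = (x_0 − 2)/3 = 3/14
  x_1 = 3/14;  a_1 = 0;  x_2 = (x_1 − 0)/3 = 1/14
  x_2 = 1/14;  a_2 = 2;  x_3 = (x_2 − 2)/3 = -9/14
  x_3 = -9/14;  a_3 = 0;  x_4 = (x_3 − 0)/3 = -3/14
  x_4 = -3/14;  a_4 = 0;  x_5 = (x_4 − 0)/3 = -1/14
  x_5 = -1/14;  a_5 = 1;  x_6 = (x_5 − 1)/3 = -5/14
Digits: (2, 0, 2, 0, 0, 1).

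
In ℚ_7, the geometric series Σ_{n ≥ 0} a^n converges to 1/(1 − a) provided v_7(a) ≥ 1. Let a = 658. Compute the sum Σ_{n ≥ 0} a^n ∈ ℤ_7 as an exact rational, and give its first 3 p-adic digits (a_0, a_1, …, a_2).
Σ a^n = 1/(1 − a) = -1/657;  first 3 digits = (1, 3, 1)

v_7(a) = 1 ≥ 1, so the series converges in ℤ_7 to 1/(1 − a) = 1/(1 − 658) = -1/657. Expand this rational in ℤ_7: compute digits iteratively via d_i = x_i mod 7, x_{i+1} = (x_i − d_i)/7. The first 3 digits are (1, 3, 1).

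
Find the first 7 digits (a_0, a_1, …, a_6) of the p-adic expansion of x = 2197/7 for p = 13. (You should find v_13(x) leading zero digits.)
(a_0, …, a_6) = (0, 0, 0, 2, 11, 1, 11)

v_13(2197/7) = 3, so a_0 = ... = a_2 = 0. Factor out: x = 13^3 · u with u = 1/7 a unit in ℤ_13. Expand u iteratively via a_{v+i} = u_i mod 13, u_{i+1} = (u_i − a_{v+i})/13:
  u_0 = 1/7;  a_3 = 2;  u_1 = (u_0 − 2)/13 = -1/7
  u_1 = -1/7;  a_4 = 11;  u_2 = (u_1 − 11)/13 = -6/7
  u_2 = -6/7;  a_5 = 1;  u_3 = (u_2 − 1)/13 = -1/7
  u_3 = -1/7;  a_6 = 11;  u_4 = (u_3 − 11)/13 = -6/7
Digits: (0, 0, 0, 2, 11, 1, 11).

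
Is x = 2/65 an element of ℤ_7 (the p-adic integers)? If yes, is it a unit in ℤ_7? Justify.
x ∈ ℤ_7^× (unit); v_7(x) = 0

ℤ_7 = {x ∈ ℚ_7 : v_7(x) ≥ 0} and ℤ_7^× = {x ∈ ℤ_7 : v_7(x) = 0}. Here v_7(2/65) = v_7(num) − v_7(den) = 0; compare against these criteria.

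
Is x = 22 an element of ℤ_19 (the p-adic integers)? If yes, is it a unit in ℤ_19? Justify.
x ∈ ℤ_19^× (unit); v_19(x) = 0

ℤ_19 = {x ∈ ℚ_19 : v_19(x) ≥ 0} and ℤ_19^× = {x ∈ ℤ_19 : v_19(x) = 0}. Here v_19(22) = v_19(num) − v_19(den) = 0; compare against these criteria.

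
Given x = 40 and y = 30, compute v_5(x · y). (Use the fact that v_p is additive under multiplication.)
v_5(1200) = 2

v_p(x) = 1 (factor: 40 = 5^1 · 8); v_p(y) = 1 (factor: 30 = 5^1 · 6). Additivity: v_p(xy) = v_p(x) + v_p(y) = 1 + 1 = 2. (Direct check: xy = 1200 = 5^2 · (48).)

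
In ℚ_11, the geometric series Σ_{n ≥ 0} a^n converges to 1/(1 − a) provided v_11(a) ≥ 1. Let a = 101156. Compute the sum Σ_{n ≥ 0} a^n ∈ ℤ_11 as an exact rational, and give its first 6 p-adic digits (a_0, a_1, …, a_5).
Σ a^n = 1/(1 − a) = -1/101155;  first 6 digits = (1, 0, 0, 10, 6, 0)

v_11(a) = 3 ≥ 1, so the series converges in ℤ_11 to 1/(1 − a) = 1/(1 − 101156) = -1/101155. Expand this rational in ℤ_11: compute digits iteratively via d_i = x_i mod 11, x_{i+1} = (x_i − d_i)/11. The first 6 digits are (1, 0, 0, 10, 6, 0).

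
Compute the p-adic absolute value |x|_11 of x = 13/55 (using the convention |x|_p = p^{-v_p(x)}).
|13/55|_11 = 11

Step 1 — compute v_11(x) by factoring powers of 11 out of the numerator and denominator: v_11(13/55) = -1. Step 2 — apply |x|_p = p^{-v_p(x)} = 11^{1} = 11.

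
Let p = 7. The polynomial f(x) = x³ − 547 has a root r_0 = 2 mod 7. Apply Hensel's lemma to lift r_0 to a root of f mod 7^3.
r_2 = 247 (mod 343)

Hensel: r_{i+1} = r_i − f(r_i)/f′(r_i) mod 7^{i+2}, where f′(x) = 3x². Iterate:
  r_0 = 2 (mod 7)
  r_1 = 2 (mod 49)
  r_2 = 247 (mod 343)
Final: r = 247 with f(r) ≡ 0 mod 7^3.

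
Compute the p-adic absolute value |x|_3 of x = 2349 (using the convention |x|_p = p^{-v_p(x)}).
|2349|_3 = 1/81

Step 1 — compute v_3(x) by factoring powers of 3 out of the numerator and denominator: v_3(2349) = 4. Step 2 — apply |x|_p = p^{-v_p(x)} = 3^{-4} = 1/81.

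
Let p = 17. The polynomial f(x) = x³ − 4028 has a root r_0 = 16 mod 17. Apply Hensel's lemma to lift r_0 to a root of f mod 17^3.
r_2 = 1920 (mod 4913)

Hensel: r_{i+1} = r_i − f(r_i)/f′(r_i) mod 17^{i+2}, where f′(x) = 3x². Iterate:
  r_0 = 16 (mod 17)
  r_1 = 186 (mod 289)
  r_2 = 1920 (mod 4913)
Final: r = 1920 with f(r) ≡ 0 mod 17^3.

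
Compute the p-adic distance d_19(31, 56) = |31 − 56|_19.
d_19(31, 56) = 1

Step 1 — x − y = 31 − 56 = -25. Step 2 — v_19(-25) = 0 (factor: -25 = −(19^0 · 25); the sign does not affect v_p). Step 3 — |x − y|_19 = 19^{0} = 1.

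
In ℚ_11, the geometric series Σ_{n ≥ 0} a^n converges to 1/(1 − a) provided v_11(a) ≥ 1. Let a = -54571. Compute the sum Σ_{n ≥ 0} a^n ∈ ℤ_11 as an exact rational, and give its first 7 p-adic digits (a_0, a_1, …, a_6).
Σ a^n = 1/(1 − a) = 1/54572;  first 7 digits = (1, 0, 0, 3, 7, 10, 8)

v_11(a) = 3 ≥ 1, so the series converges in ℤ_11 to 1/(1 − a) = 1/(1 − (-54571)) = 1/54572. Expand this rational in ℤ_11: compute digits iteratively via d_i = x_i mod 11, x_{i+1} = (x_i − d_i)/11. The first 7 digits are (1, 0, 0, 3, 7, 10, 8).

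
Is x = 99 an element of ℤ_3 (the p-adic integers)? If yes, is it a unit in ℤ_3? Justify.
x ∈ ℤ_3 but not a unit; v_3(x) = 2 > 0

ℤ_3 = {x ∈ ℚ_3 : v_3(x) ≥ 0} and ℤ_3^× = {x ∈ ℤ_3 : v_3(x) = 0}. Here v_3(99) = v_3(num) − v_3(den) = 2; compare against these criteria.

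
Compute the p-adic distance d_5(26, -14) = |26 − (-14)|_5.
d_5(26, -14) = 1/5

Step 1 — x − y = 26 − (-14) = 40. Step 2 — v_5(40) = 1 (factor: 40 = (5^1 · 8); the sign does not affect v_p). Step 3 — |x − y|_5 = 5^{-1} = 1/5.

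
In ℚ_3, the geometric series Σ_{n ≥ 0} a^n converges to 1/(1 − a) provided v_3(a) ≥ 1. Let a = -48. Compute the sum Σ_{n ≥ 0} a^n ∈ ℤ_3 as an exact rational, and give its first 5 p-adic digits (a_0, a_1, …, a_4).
Σ a^n = 1/(1 − a) = 1/49;  first 5 digits = (1, 2, 1, 1, 1)

v_3(a) = 1 ≥ 1, so the series converges in ℤ_3 to 1/(1 − a) = 1/(1 − (-48)) = 1/49. Expand this rational in ℤ_3: compute digits iteratively via d_i = x_i mod 3, x_{i+1} = (x_i − d_i)/3. The first 5 digits are (1, 2, 1, 1, 1).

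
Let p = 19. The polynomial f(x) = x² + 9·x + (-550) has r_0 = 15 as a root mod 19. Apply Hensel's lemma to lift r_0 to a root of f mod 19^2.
r_1 = 205 (mod 361)

Hensel: r_{i+1} = r_i − f(r_i)·(f′(r_i))^{-1} mod 19^{i+2}, f′(x) = 2x + 9. Iterate:
  r_0 = 15 (mod 19)
  r_1 = 205 (mod 361)
Final: r = 205 satisfies f(r) ≡ 0 mod 19^2.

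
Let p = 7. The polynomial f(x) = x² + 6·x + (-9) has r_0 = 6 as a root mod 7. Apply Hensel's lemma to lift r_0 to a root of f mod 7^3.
r_2 = 321 (mod 343)

Hensel: r_{i+1} = r_i − f(r_i)·(f′(r_i))^{-1} mod 7^{i+2}, f′(x) = 2x + 6. Iterate:
  r_0 = 6 (mod 7)
  r_1 = 27 (mod 49)
  r_2 = 321 (mod 343)
Final: r = 321 satisfies f(r) ≡ 0 mod 7^3.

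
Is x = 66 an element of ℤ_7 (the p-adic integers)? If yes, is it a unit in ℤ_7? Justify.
x ∈ ℤ_7^× (unit); v_7(x) = 0

ℤ_7 = {x ∈ ℚ_7 : v_7(x) ≥ 0} and ℤ_7^× = {x ∈ ℤ_7 : v_7(x) = 0}. Here v_7(66) = v_7(num) − v_7(den) = 0; compare against these criteria.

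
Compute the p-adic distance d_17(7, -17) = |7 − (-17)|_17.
d_17(7, -17) = 1

Step 1 — x − y = 7 − (-17) = 24. Step 2 — v_17(24) = 0 (factor: 24 = (17^0 · 24); the sign does not affect v_p). Step 3 — |x − y|_17 = 17^{0} = 1.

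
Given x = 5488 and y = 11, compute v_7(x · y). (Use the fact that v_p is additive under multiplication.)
v_7(60368) = 3

v_p(x) = 3 (factor: 5488 = 7^3 · 16); v_p(y) = 0 (factor: 11 = 7^0 · 11). Additivity: v_p(xy) = v_p(x) + v_p(y) = 3 + 0 = 3. (Direct check: xy = 60368 = 7^3 · (176).)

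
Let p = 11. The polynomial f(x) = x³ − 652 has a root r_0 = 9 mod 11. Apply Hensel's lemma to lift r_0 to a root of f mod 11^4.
r_3 = 6224 (mod 14641)

Hensel: r_{i+1} = r_i − f(r_i)/f′(r_i) mod 11^{i+2}, where f′(x) = 3x². Iterate:
  r_0 = 9 (mod 11)
  r_1 = 53 (mod 121)
  r_2 = 900 (mod 1331)
  r_3 = 6224 (mod 14641)
Final: r = 6224 with f(r) ≡ 0 mod 11^4.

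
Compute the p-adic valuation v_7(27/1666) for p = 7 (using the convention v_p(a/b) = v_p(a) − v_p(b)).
v_7(27/1666) = -2

Factor powers of 7 from the numerator and denominator of the reduced fraction: 27 = 7^0 · 27 and 1666 = 7^2 · 34. Apply v_p(a/b) = v_p(a) − v_p(b): v_7(27/1666) = 0 − 2 = -2.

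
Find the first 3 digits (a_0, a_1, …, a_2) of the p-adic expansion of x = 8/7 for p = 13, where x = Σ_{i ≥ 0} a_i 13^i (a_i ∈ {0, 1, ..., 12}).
(a_0, …, a_2) = (3, 11, 1)

v_13(8/7) = 0 (numerator and denominator both coprime to 13), so x ∈ ℤ_13^×. Compute digits iteratively via a_i = x_i mod 13, x_{i+1} = (x_i − a_i)/13, with x_0 = x:
  x_0 = 8/7;  a_0 = 3;  x_1 = (x_0 − 3)/13 = -1/7
  x_1 = -1/7;  a_1 = 11;  x_2 = (x_1 − 11)/13 = -6/7
  x_2 = -6/7;  a_2 = 1;  x_3 = (x_2 − 1)/13 = -1/7
Digits: (3, 11, 1).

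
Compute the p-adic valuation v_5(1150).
v_5(1150) = 2

v_5(n) is the largest exponent k such that 5^k divides n. Factor out: 1150 = 5^2 · 46. (Sign doesn't affect v_p.) So v_5(1150) = 2.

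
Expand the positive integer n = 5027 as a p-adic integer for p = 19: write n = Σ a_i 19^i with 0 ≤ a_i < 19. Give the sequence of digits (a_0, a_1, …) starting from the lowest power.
(a_0, a_1, …) = (11, 17, 13)

Repeated division by 19 gives the digits low-to-high: 5027 = 11 + 17·19^1 + 13·19^2. Digit sequence: (11, 17, 13).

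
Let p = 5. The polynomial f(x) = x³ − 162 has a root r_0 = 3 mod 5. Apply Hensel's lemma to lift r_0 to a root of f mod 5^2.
r_1 = 8 (mod 25)

Hensel: r_{i+1} = r_i − f(r_i)/f′(r_i) mod 5^{i+2}, where f′(x) = 3x². Iterate:
  r_0 = 3 (mod 5)
  r_1 = 8 (mod 25)
Final: r = 8 with f(r) ≡ 0 mod 5^2.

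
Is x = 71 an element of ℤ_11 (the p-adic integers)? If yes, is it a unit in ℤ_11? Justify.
x ∈ ℤ_11^× (unit); v_11(x) = 0

ℤ_11 = {x ∈ ℚ_11 : v_11(x) ≥ 0} and ℤ_11^× = {x ∈ ℤ_11 : v_11(x) = 0}. Here v_11(71) = v_11(num) − v_11(den) = 0; compare against these criteria.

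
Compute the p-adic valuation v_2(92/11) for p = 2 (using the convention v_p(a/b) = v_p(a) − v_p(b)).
v_2(92/11) = 2

Factor powers of 2 from the numerator and denominator of the reduced fraction: 92 = 2^2 · 23 and 11 = 2^0 · 11. Apply v_p(a/b) = v_p(a) − v_p(b): v_2(92/11) = 2 − 0 = 2.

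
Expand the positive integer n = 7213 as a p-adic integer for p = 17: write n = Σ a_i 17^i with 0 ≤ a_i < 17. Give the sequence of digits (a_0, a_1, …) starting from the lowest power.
(a_0, a_1, …) = (5, 16, 7, 1)

Repeated division by 17 gives the digits low-to-high: 7213 = 5 + 16·17^1 + 7·17^2 + 1·17^3. Digit sequence: (5, 16, 7, 1).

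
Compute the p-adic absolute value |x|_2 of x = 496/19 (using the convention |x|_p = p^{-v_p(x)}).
|496/19|_2 = 1/16

Step 1 — compute v_2(x) by factoring powers of 2 out of the numerator and denominator: v_2(496/19) = 4. Step 2 — apply |x|_p = p^{-v_p(x)} = 2^{-4} = 1/16.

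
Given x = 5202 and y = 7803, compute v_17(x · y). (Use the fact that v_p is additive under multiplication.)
v_17(40591206) = 4

v_p(x) = 2 (factor: 5202 = 17^2 · 18); v_p(y) = 2 (factor: 7803 = 17^2 · 27). Additivity: v_p(xy) = v_p(x) + v_p(y) = 2 + 2 = 4. (Direct check: xy = 40591206 = 17^4 · (486).)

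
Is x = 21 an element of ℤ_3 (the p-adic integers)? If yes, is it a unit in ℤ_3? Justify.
x ∈ ℤ_3 but not a unit; v_3(x) = 1 > 0

ℤ_3 = {x ∈ ℚ_3 : v_3(x) ≥ 0} and ℤ_3^× = {x ∈ ℤ_3 : v_3(x) = 0}. Here v_3(21) = v_3(num) − v_3(den) = 1; compare against these criteria.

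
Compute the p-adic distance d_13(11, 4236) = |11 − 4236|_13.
d_13(11, 4236) = 1/169

Step 1 — x − y = 11 − 4236 = -4225. Step 2 — v_13(-4225) = 2 (factor: -4225 = −(13^2 · 25); the sign does not affect v_p). Step 3 — |x − y|_13 = 13^{-2} = 1/169.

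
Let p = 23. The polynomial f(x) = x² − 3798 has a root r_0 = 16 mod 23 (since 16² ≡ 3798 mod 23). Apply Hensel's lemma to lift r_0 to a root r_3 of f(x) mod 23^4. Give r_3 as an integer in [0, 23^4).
r_3 = 54779 (mod 279841)

Hensel's recurrence: r_{i+1} = r_i − f(r_i)·(f′(r_i))^{-1} mod 23^{i+2}, with f′(x) = 2x. Iterate:
  r_0 = 16 (mod 23)
  r_1 = 292 (mod 529)
  r_2 = 6111 (mod 12167)
  r_3 = 54779 (mod 279841)
Final: r_3 = 54779, and one checks f(r_3) ≡ 0 mod 23^4.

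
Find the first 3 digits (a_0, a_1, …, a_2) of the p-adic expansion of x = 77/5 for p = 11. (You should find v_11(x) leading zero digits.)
(a_0, …, a_2) = (0, 8, 6)

v_11(77/5) = 1, so a_0 = ... = a_0 = 0. Factor out: x = 11^1 · u with u = 7/5 a unit in ℤ_11. Expand u iteratively via a_{v+i} = u_i mod 11, u_{i+1} = (u_i − a_{v+i})/11:
  u_0 = 7/5;  a_1 = 8;  u_1 = (u_0 − 8)/11 = -3/5
  u_1 = -3/5;  a_2 = 6;  u_2 = (u_1 − 6)/11 = -3/5
Digits: (0, 8, 6).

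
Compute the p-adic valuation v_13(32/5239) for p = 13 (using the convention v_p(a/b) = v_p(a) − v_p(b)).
v_13(32/5239) = -2

Factor powers of 13 from the numerator and denominator of the reduced fraction: 32 = 13^0 · 32 and 5239 = 13^2 · 31. Apply v_p(a/b) = v_p(a) − v_p(b): v_13(32/5239) = 0 − 2 = -2.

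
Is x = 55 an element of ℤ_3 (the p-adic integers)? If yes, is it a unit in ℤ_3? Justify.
x ∈ ℤ_3^× (unit); v_3(x) = 0

ℤ_3 = {x ∈ ℚ_3 : v_3(x) ≥ 0} and ℤ_3^× = {x ∈ ℤ_3 : v_3(x) = 0}. Here v_3(55) = v_3(num) − v_3(den) = 0; compare against these criteria.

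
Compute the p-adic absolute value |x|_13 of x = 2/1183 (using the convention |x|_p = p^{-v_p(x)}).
|2/1183|_13 = 169

Step 1 — compute v_13(x) by factoring powers of 13 out of the numerator and denominator: v_13(2/1183) = -2. Step 2 — apply |x|_p = p^{-v_p(x)} = 13^{2} = 169.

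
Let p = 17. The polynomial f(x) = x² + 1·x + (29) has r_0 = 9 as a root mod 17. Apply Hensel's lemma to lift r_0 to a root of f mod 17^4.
r_3 = 17723 (mod 83521)

Hensel: r_{i+1} = r_i − f(r_i)·(f′(r_i))^{-1} mod 17^{i+2}, f′(x) = 2x + 1. Iterate:
  r_0 = 9 (mod 17)
  r_1 = 94 (mod 289)
  r_2 = 2984 (mod 4913)
  r_3 = 17723 (mod 83521)
Final: r = 17723 satisfies f(r) ≡ 0 mod 17^4.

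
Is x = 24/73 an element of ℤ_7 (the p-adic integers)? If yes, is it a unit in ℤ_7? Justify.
x ∈ ℤ_7^× (unit); v_7(x) = 0

ℤ_7 = {x ∈ ℚ_7 : v_7(x) ≥ 0} and ℤ_7^× = {x ∈ ℤ_7 : v_7(x) = 0}. Here v_7(24/73) = v_7(num) − v_7(den) = 0; compare against these criteria.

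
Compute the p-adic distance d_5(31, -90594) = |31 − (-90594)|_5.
d_5(31, -90594) = 1/3125

Step 1 — x − y = 31 − (-90594) = 90625. Step 2 — v_5(90625) = 5 (factor: 90625 = (5^5 · 29); the sign does not affect v_p). Step 3 — |x − y|_5 = 5^{-5} = 1/3125.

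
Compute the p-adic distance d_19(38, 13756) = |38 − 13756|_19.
d_19(38, 13756) = 1/6859

Step 1 — x − y = 38 − 13756 = -13718. Step 2 — v_19(-13718) = 3 (factor: -13718 = −(19^3 · 2); the sign does not affect v_p). Step 3 — |x − y|_19 = 19^{-3} = 1/6859.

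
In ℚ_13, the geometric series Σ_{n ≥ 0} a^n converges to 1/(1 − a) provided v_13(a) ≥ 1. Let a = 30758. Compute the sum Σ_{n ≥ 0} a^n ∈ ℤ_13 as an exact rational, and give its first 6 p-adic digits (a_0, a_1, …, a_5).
Σ a^n = 1/(1 − a) = -1/30757;  first 6 digits = (1, 0, 0, 1, 1, 0)

v_13(a) = 3 ≥ 1, so the series converges in ℤ_13 to 1/(1 − a) = 1/(1 − 30758) = -1/30757. Expand this rational in ℤ_13: compute digits iteratively via d_i = x_i mod 13, x_{i+1} = (x_i − d_i)/13. The first 6 digits are (1, 0, 0, 1, 1, 0).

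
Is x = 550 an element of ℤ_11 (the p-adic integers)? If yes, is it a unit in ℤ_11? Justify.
x ∈ ℤ_11 but not a unit; v_11(x) = 1 > 0

ℤ_11 = {x ∈ ℚ_11 : v_11(x) ≥ 0} and ℤ_11^× = {x ∈ ℤ_11 : v_11(x) = 0}. Here v_11(550) = v_11(num) − v_11(den) = 1; compare against these criteria.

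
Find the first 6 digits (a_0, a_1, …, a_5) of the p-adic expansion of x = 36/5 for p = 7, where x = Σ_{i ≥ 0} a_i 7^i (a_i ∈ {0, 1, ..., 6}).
(a_0, …, a_5) = (3, 2, 4, 5, 2, 1)

v_7(36/5) = 0 (numerator and denominator both coprime to 7), so x ∈ ℤ_7^×. Compute digits iteratively via a_i = x_i mod 7, x_{i+1} = (x_i − a_i)/7, with x_0 = x:
  x_0 = 36/5;  a_0 = 3;  x_1 = (x_0 − 3)/7 = 3/5
  x_1 = 3/5;  a_1 = 2;  x_2 = (x_1 − 2)/7 = -1/5
  x_2 = -1/5;  a_2 = 4;  x_3 = (x_2 − 4)/7 = -3/5
  x_3 = -3/5;  a_3 = 5;  x_4 = (x_3 − 5)/7 = -4/5
  x_4 = -4/5;  a_4 = 2;  x_5 = (x_4 − 2)/7 = -2/5
  x_5 = -2/5;  a_5 = 1;  x_6 = (x_5 − 1)/7 = -1/5
Digits: (3, 2, 4, 5, 2, 1).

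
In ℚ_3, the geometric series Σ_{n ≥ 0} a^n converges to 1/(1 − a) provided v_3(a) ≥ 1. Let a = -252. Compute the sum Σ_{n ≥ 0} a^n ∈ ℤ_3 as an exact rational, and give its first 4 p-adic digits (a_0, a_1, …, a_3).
Σ a^n = 1/(1 − a) = 1/253;  first 4 digits = (1, 0, 2, 2)

v_3(a) = 2 ≥ 1, so the series converges in ℤ_3 to 1/(1 − a) = 1/(1 − (-252)) = 1/253. Expand this rational in ℤ_3: compute digits iteratively via d_i = x_i mod 3, x_{i+1} = (x_i − d_i)/3. The first 4 digits are (1, 0, 2, 2).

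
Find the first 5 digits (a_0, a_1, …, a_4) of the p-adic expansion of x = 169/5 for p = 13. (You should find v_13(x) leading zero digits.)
(a_0, …, a_4) = (0, 0, 8, 2, 5)

v_13(169/5) = 2, so a_0 = ... = a_1 = 0. Factor out: x = 13^2 · u with u = 1/5 a unit in ℤ_13. Expand u iteratively via a_{v+i} = u_i mod 13, u_{i+1} = (u_i − a_{v+i})/13:
  u_0 = 1/5;  a_2 = 8;  u_1 = (u_0 − 8)/13 = -3/5
  u_1 = -3/5;  a_3 = 2;  u_2 = (u_1 − 2)/13 = -1/5
  u_2 = -1/5;  a_4 = 5;  u_3 = (u_2 − 5)/13 = -2/5
Digits: (0, 0, 8, 2, 5).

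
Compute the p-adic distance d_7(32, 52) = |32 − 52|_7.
d_7(32, 52) = 1

Step 1 — x − y = 32 − 52 = -20. Step 2 — v_7(-20) = 0 (factor: -20 = −(7^0 · 20); the sign does not affect v_p). Step 3 — |x − y|_7 = 7^{0} = 1.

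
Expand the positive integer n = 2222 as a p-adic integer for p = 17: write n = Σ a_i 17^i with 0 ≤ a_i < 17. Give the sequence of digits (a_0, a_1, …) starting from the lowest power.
(a_0, a_1, …) = (12, 11, 7)

Repeated division by 17 gives the digits low-to-high: 2222 = 12 + 11·17^1 + 7·17^2. Digit sequence: (12, 11, 7).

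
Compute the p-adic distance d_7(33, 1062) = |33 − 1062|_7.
d_7(33, 1062) = 1/343

Step 1 — x − y = 33 − 1062 = -1029. Step 2 — v_7(-1029) = 3 (factor: -1029 = −(7^3 · 3); the sign does not affect v_p). Step 3 — |x − y|_7 = 7^{-3} = 1/343.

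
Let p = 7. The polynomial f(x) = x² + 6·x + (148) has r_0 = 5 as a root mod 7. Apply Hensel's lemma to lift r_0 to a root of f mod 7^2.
r_1 = 26 (mod 49)

Hensel: r_{i+1} = r_i − f(r_i)·(f′(r_i))^{-1} mod 7^{i+2}, f′(x) = 2x + 6. Iterate:
  r_0 = 5 (mod 7)
  r_1 = 26 (mod 49)
Final: r = 26 satisfies f(r) ≡ 0 mod 7^2.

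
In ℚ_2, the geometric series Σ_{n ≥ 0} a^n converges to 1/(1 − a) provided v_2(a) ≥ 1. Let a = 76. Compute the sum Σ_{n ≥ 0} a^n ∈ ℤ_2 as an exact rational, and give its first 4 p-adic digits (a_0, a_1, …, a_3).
Σ a^n = 1/(1 − a) = -1/75;  first 4 digits = (1, 0, 1, 1)

v_2(a) = 2 ≥ 1, so the series converges in ℤ_2 to 1/(1 − a) = 1/(1 − 76) = -1/75. Expand this rational in ℤ_2: compute digits iteratively via d_i = x_i mod 2, x_{i+1} = (x_i − d_i)/2. The first 4 digits are (1, 0, 1, 1).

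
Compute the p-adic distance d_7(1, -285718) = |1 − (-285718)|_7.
d_7(1, -285718) = 1/16807

Step 1 — x − y = 1 − (-285718) = 285719. Step 2 — v_7(285719) = 5 (factor: 285719 = (7^5 · 17); the sign does not affect v_p). Step 3 — |x − y|_7 = 7^{-5} = 1/16807.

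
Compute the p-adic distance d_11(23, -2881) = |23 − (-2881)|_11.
d_11(23, -2881) = 1/121

Step 1 — x − y = 23 − (-2881) = 2904. Step 2 — v_11(2904) = 2 (factor: 2904 = (11^2 · 24); the sign does not affect v_p). Step 3 — |x − y|_11 = 11^{-2} = 1/121.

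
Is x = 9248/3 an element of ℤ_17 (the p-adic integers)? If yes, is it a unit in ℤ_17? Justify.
x ∈ ℤ_17 but not a unit; v_17(x) = 2 > 0

ℤ_17 = {x ∈ ℚ_17 : v_17(x) ≥ 0} and ℤ_17^× = {x ∈ ℤ_17 : v_17(x) = 0}. Here v_17(9248/3) = v_17(num) − v_17(den) = 2; compare against these criteria.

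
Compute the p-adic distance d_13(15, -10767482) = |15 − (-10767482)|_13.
d_13(15, -10767482) = 1/371293

Step 1 — x − y = 15 − (-10767482) = 10767497. Step 2 — v_13(10767497) = 5 (factor: 10767497 = (13^5 · 29); the sign does not affect v_p). Step 3 — |x − y|_13 = 13^{-5} = 1/371293.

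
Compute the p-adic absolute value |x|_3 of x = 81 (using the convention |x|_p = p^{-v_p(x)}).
|81|_3 = 1/81

Step 1 — compute v_3(x) by factoring powers of 3 out of the numerator and denominator: v_3(81) = 4. Step 2 — apply |x|_p = p^{-v_p(x)} = 3^{-4} = 1/81.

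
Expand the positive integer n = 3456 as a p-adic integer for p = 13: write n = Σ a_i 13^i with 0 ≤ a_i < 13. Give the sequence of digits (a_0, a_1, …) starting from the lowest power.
(a_0, a_1, …) = (11, 5, 7, 1)

Repeated division by 13 gives the digits low-to-high: 3456 = 11 + 5·13^1 + 7·13^2 + 1·13^3. Digit sequence: (11, 5, 7, 1).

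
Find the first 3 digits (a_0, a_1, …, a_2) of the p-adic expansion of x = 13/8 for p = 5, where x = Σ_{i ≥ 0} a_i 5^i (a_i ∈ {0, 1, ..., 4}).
(a_0, …, a_2) = (1, 2, 4)

v_5(13/8) = 0 (numerator and denominator both coprime to 5), so x ∈ ℤ_5^×. Compute digits iteratively via a_i = x_i mod 5, x_{i+1} = (x_i − a_i)/5, with x_0 = x:
  x_0 = 13/8;  a_0 = 1;  x_1 = (x_0 − 1)/5 = 1/8
  x_1 = 1/8;  a_1 = 2;  x_2 = (x_1 − 2)/5 = -3/8
  x_2 = -3/8;  a_2 = 4;  x_3 = (x_2 − 4)/5 = -7/8
Digits: (1, 2, 4).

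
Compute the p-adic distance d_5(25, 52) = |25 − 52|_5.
d_5(25, 52) = 1

Step 1 — x − y = 25 − 52 = -27. Step 2 — v_5(-27) = 0 (factor: -27 = −(5^0 · 27); the sign does not affect v_p). Step 3 — |x − y|_5 = 5^{0} = 1.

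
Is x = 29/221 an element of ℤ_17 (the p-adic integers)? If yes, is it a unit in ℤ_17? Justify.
x ∉ ℤ_17 (v_17(x) = -1 < 0)

ℤ_17 = {x ∈ ℚ_17 : v_17(x) ≥ 0} and ℤ_17^× = {x ∈ ℤ_17 : v_17(x) = 0}. Here v_17(29/221) = v_17(num) − v_17(den) = -1; compare against these criteria.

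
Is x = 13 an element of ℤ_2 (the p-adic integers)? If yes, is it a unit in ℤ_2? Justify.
x ∈ ℤ_2^× (unit); v_2(x) = 0

ℤ_2 = {x ∈ ℚ_2 : v_2(x) ≥ 0} and ℤ_2^× = {x ∈ ℤ_2 : v_2(x) = 0}. Here v_2(13) = v_2(num) − v_2(den) = 0; compare against these criteria.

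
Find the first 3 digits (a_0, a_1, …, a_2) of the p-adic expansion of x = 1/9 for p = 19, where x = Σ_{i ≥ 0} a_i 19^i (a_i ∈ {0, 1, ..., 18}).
(a_0, …, a_2) = (17, 16, 16)

v_19(1/9) = 0 (numerator and denominator both coprime to 19), so x ∈ ℤ_19^×. Compute digits iteratively via a_i = x_i mod 19, x_{i+1} = (x_i − a_i)/19, with x_0 = x:
  x_0 = 1/9;  a_0 = 17;  x_1 = (x_0 − 17)/19 = -8/9
  x_1 = -8/9;  a_1 = 16;  x_2 = (x_1 − 16)/19 = -8/9
  x_2 = -8/9;  a_2 = 16;  x_3 = (x_2 − 16)/19 = -8/9
Digits: (17, 16, 16).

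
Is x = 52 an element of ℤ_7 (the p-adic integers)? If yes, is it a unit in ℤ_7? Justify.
x ∈ ℤ_7^× (unit); v_7(x) = 0

ℤ_7 = {x ∈ ℚ_7 : v_7(x) ≥ 0} and ℤ_7^× = {x ∈ ℤ_7 : v_7(x) = 0}. Here v_7(52) = v_7(num) − v_7(den) = 0; compare against these criteria.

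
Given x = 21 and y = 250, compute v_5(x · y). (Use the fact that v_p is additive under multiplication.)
v_5(5250) = 3

v_p(x) = 0 (factor: 21 = 5^0 · 21); v_p(y) = 3 (factor: 250 = 5^3 · 2). Additivity: v_p(xy) = v_p(x) + v_p(y) = 0 + 3 = 3. (Direct check: xy = 5250 = 5^3 · (42).)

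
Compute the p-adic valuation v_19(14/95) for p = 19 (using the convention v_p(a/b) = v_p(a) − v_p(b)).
v_19(14/95) = -1

Factor powers of 19 from the numerator and denominator of the reduced fraction: 14 = 19^0 · 14 and 95 = 19^1 · 5. Apply v_p(a/b) = v_p(a) − v_p(b): v_19(14/95) = 0 − 1 = -1.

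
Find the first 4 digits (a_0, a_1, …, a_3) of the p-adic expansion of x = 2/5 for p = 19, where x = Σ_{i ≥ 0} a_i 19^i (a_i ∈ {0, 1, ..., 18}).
(a_0, …, a_3) = (8, 11, 7, 11)

v_19(2/5) = 0 (numerator and denominator both coprime to 19), so x ∈ ℤ_19^×. Compute digits iteratively via a_i = x_i mod 19, x_{i+1} = (x_i − a_i)/19, with x_0 = x:
  x_0 = 2/5;  a_0 = 8;  x_1 = (x_0 − 8)/19 = -2/5
  x_1 = -2/5;  a_1 = 11;  x_2 = (x_1 − 11)/19 = -3/5
  x_2 = -3/5;  a_2 = 7;  x_3 = (x_2 − 7)/19 = -2/5
  x_3 = -2/5;  a_3 = 11;  x_4 = (x_3 − 11)/19 = -3/5
Digits: (8, 11, 7, 11).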